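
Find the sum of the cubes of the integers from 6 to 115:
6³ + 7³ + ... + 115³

Use ∑_{k=1}^{n} k³ = [n(n+1)/2]², then subtract the first 5 terms.
∑_{k=1}^{115} k³ = [115×116/2]² = 6670² = 44488900
∑_{k=1}^{5} k³ = [5×6/2]² = 15² = 225
∑_{k=6}^{115} k³ = 44488900 - 225 = 44488675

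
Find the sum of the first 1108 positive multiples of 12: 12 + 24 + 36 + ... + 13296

Factor out 12: = 12(1 + 2 + ... + 1108) = 12 × n(n+1)/2
= 12 × 1108×1109/2
= 12 × 614386
= 7372632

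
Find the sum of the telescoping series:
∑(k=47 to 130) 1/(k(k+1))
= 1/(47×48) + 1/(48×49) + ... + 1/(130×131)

Partial fractions: 1/(k(k+1)) = 1/k - 1/(k+1)
The series telescopes:
= (1/47 - 1/48) + (1/48 - 1/49) + ... + (1/130 - 1/131)
= 1/47 - 1/131
= 84/6157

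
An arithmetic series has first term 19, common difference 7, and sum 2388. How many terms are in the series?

Using S = n/2 × [2a + (n-1)d]
2388 = n/2 × [2(19) + (n-1)(7)]
2388 = n/2 × [38 + 7n - 7]
4776 = n × [31 + 7n]
7n² + (31)n - 4776 = 0
Discriminant: Δ = (31)² - 4(7)(-4776) = 961 + 133728 = 134689
√Δ = 367
n = [-(31) + √Δ] / (2·7) = (-31 + 367) / 14 = 336 / 14 = 24
(The negative root is discarded since n must be a positive integer.)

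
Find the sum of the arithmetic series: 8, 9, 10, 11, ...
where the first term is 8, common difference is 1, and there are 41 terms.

Sₙ = n/2 × (first + last)
Last term = a + (n-1)d = 8 + (41-1)×1 = 48
S_41 = 41/2 × (8 + 48)
S_41 = 41/2 × 56 = 1148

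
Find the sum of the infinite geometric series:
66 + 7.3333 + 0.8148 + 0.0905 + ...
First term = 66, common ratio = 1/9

For |r| < 1, S = a / (1 - r)
S = 66 / (1 - (1/9))
S = 66 / (8/9)
S = 297/4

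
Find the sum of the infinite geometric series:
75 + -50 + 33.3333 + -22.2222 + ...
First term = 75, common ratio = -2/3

For |r| < 1, S = a / (1 - r)
S = 75 / (1 - (-2/3))
S = 75 / (5/3)
S = 45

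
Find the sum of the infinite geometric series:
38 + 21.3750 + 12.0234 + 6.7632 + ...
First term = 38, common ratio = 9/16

For |r| < 1, S = a / (1 - r)
S = 38 / (1 - (9/16))
S = 38 / (7/16)
S = 608/7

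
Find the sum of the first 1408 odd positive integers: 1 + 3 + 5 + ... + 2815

Sum of first n odd numbers = n²
= 1408²
= 1982464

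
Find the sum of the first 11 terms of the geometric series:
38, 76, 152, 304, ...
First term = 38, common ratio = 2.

Sₙ = a(1 - rⁿ) / (1 - r)
S_11 = 38(1 - 2^11) / (1 - 2)
S_11 = 38(1 - 2048) / (-1)
S_11 = 77786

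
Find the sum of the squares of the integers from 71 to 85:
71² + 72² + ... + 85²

Use ∑_{k=1}^{n} k² = n(n+1)(2n+1)/6, then subtract the first 70 terms.
∑_{k=1}^{85} k² = 85×86×171/6 = 208335
∑_{k=1}^{70} k² = 70×71×141/6 = 116795
∑_{k=71}^{85} k² = 208335 - 116795 = 91540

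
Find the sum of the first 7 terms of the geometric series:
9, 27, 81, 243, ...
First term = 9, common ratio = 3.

Sₙ = a(1 - rⁿ) / (1 - r)
S_7 = 9(1 - 3^7) / (1 - 3)
S_7 = 9(1 - 2187) / (-2)
S_7 = 9837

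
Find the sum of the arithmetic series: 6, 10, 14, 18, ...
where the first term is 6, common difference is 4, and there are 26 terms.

Sₙ = n/2 × (first + last)
Last term = a + (n-1)d = 6 + (26-1)×4 = 106
S_26 = 26/2 × (6 + 106)
S_26 = 26/2 × 112 = 1456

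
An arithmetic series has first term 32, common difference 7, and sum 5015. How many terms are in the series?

Using S = n/2 × [2a + (n-1)d]
5015 = n/2 × [2(32) + (n-1)(7)]
5015 = n/2 × [64 + 7n - 7]
10030 = n × [57 + 7n]
7n² + (57)n - 10030 = 0
Discriminant: Δ = (57)² - 4(7)(-10030) = 3249 + 280840 = 284089
√Δ = 533
n = [-(57) + √Δ] / (2·7) = (-57 + 533) / 14 = 476 / 14 = 34
(The negative root is discarded since n must be a positive integer.)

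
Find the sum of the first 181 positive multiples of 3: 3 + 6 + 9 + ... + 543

Factor out 3: = 3(1 + 2 + ... + 181) = 3 × n(n+1)/2
= 3 × 181×182/2
= 3 × 16471
= 49413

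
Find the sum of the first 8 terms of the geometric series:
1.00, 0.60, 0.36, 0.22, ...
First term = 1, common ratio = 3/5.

Sₙ = a(1 - rⁿ) / (1 - r)
S_8 = 1(1 - (3/5)^8) / (1 - (3/5))
S_8 = 1(1 - (6561/390625)) / (2/5)
S_8 = 192032/78125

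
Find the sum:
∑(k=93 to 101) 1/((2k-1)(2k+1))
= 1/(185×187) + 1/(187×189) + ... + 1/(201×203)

Partial fractions: 1/((2k-1)(2k+1)) = (1/2)[1/(2k-1) - 1/(2k+1)]
The series telescopes:
= (1/2)[1/185 - 1/203]
= 9/37555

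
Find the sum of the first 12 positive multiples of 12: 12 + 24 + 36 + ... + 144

Factor out 12: = 12(1 + 2 + ... + 12) = 12 × n(n+1)/2
= 12 × 12×13/2
= 12 × 78
= 936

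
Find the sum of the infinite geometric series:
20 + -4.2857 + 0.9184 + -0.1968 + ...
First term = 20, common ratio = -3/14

For |r| < 1, S = a / (1 - r)
S = 20 / (1 - (-3/14))
S = 20 / (17/14)
S = 280/17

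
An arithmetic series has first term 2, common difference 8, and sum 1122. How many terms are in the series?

Using S = n/2 × [2a + (n-1)d]
1122 = n/2 × [2(2) + (n-1)(8)]
1122 = n/2 × [4 + 8n - 8]
2244 = n × [-4 + 8n]
8n² + (-4)n - 2244 = 0
Discriminant: Δ = (-4)² - 4(8)(-2244) = 16 + 71808 = 71824
√Δ = 268
n = [-(-4) + √Δ] / (2·8) = (4 + 268) / 16 = 272 / 16 = 17
(The negative root is discarded since n must be a positive integer.)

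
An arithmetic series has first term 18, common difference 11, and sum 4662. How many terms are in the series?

Using S = n/2 × [2a + (n-1)d]
4662 = n/2 × [2(18) + (n-1)(11)]
4662 = n/2 × [36 + 11n - 11]
9324 = n × [25 + 11n]
11n² + (25)n - 9324 = 0
Discriminant: Δ = (25)² - 4(11)(-9324) = 625 + 410256 = 410881
√Δ = 641
n = [-(25) + √Δ] / (2·11) = (-25 + 641) / 22 = 616 / 22 = 28
(The negative root is discarded since n must be a positive integer.)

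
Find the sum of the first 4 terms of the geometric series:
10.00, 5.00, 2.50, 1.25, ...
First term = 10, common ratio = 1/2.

Sₙ = a(1 - rⁿ) / (1 - r)
S_4 = 10(1 - (1/2)^4) / (1 - (1/2))
S_4 = 10(1 - (1/16)) / (1/2)
S_4 = 75/4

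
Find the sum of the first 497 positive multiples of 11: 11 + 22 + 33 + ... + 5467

Factor out 11: = 11(1 + 2 + ... + 497) = 11 × n(n+1)/2
= 11 × 497×498/2
= 11 × 123753
= 1361283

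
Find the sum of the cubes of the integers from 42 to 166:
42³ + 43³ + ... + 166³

Use ∑_{k=1}^{n} k³ = [n(n+1)/2]², then subtract the first 41 terms.
∑_{k=1}^{166} k³ = [166×167/2]² = 13861² = 192127321
∑_{k=1}^{41} k³ = [41×42/2]² = 861² = 741321
∑_{k=42}^{166} k³ = 192127321 - 741321 = 191386000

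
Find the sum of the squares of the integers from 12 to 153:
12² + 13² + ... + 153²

Use ∑_{k=1}^{n} k² = n(n+1)(2n+1)/6, then subtract the first 11 terms.
∑_{k=1}^{153} k² = 153×154×307/6 = 1205589
∑_{k=1}^{11} k² = 11×12×23/6 = 506
∑_{k=12}^{153} k² = 1205589 - 506 = 1205083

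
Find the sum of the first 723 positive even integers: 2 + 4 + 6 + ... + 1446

Sum of first n even numbers = n(n+1)
= 723×724
= 523452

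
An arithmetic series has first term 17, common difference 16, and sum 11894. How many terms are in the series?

Using S = n/2 × [2a + (n-1)d]
11894 = n/2 × [2(17) + (n-1)(16)]
11894 = n/2 × [34 + 16n - 16]
23788 = n × [18 + 16n]
16n² + (18)n - 23788 = 0
Discriminant: Δ = (18)² - 4(16)(-23788) = 324 + 1522432 = 1522756
√Δ = 1234
n = [-(18) + √Δ] / (2·16) = (-18 + 1234) / 32 = 1216 / 32 = 38
(The negative root is discarded since n must be a positive integer.)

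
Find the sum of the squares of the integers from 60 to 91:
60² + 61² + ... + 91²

Use ∑_{k=1}^{n} k² = n(n+1)(2n+1)/6, then subtract the first 59 terms.
∑_{k=1}^{91} k² = 91×92×183/6 = 255346
∑_{k=1}^{59} k² = 59×60×119/6 = 70210
∑_{k=60}^{91} k² = 255346 - 70210 = 185136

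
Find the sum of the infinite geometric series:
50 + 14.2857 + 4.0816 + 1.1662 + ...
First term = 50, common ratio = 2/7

For |r| < 1, S = a / (1 - r)
S = 50 / (1 - (2/7))
S = 50 / (5/7)
S = 70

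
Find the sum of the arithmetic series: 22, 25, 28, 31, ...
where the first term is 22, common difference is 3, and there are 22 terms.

Sₙ = n/2 × (first + last)
Last term = a + (n-1)d = 22 + (22-1)×3 = 85
S_22 = 22/2 × (22 + 85)
S_22 = 22/2 × 107 = 1177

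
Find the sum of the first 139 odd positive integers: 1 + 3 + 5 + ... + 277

Sum of first n odd numbers = n²
= 139²
= 19321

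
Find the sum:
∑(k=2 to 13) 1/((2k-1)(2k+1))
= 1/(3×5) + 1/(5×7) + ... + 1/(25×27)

Partial fractions: 1/((2k-1)(2k+1)) = (1/2)[1/(2k-1) - 1/(2k+1)]
The series telescopes:
= (1/2)[1/3 - 1/27]
= 4/27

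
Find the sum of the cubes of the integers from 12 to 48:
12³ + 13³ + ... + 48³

Use ∑_{k=1}^{n} k³ = [n(n+1)/2]², then subtract the first 11 terms.
∑_{k=1}^{48} k³ = [48×49/2]² = 1176² = 1382976
∑_{k=1}^{11} k³ = [11×12/2]² = 66² = 4356
∑_{k=12}^{48} k³ = 1382976 - 4356 = 1378620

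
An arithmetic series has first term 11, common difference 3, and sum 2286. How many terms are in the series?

Using S = n/2 × [2a + (n-1)d]
2286 = n/2 × [2(11) + (n-1)(3)]
2286 = n/2 × [22 + 3n - 3]
4572 = n × [19 + 3n]
3n² + (19)n - 4572 = 0
Discriminant: Δ = (19)² - 4(3)(-4572) = 361 + 54864 = 55225
√Δ = 235
n = [-(19) + √Δ] / (2·3) = (-19 + 235) / 6 = 216 / 6 = 36
(The negative root is discarded since n must be a positive integer.)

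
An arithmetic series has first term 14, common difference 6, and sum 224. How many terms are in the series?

Using S = n/2 × [2a + (n-1)d]
224 = n/2 × [2(14) + (n-1)(6)]
224 = n/2 × [28 + 6n - 6]
448 = n × [22 + 6n]
6n² + (22)n - 448 = 0
Discriminant: Δ = (22)² - 4(6)(-448) = 484 + 10752 = 11236
√Δ = 106
n = [-(22) + √Δ] / (2·6) = (-22 + 106) / 12 = 84 / 12 = 7
(The negative root is discarded since n must be a positive integer.)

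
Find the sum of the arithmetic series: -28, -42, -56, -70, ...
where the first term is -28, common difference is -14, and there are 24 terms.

Sₙ = n/2 × (first + last)
Last term = a + (n-1)d = -28 + (24-1)×(-14) = -350
S_24 = 24/2 × (-28 + (-350))
S_24 = 24/2 × (-378) = -4536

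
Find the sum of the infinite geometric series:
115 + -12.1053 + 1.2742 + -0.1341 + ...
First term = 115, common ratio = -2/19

For |r| < 1, S = a / (1 - r)
S = 115 / (1 - (-2/19))
S = 115 / (21/19)
S = 2185/21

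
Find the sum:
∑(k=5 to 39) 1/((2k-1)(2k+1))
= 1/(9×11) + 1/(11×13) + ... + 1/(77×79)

Partial fractions: 1/((2k-1)(2k+1)) = (1/2)[1/(2k-1) - 1/(2k+1)]
The series telescopes:
= (1/2)[1/9 - 1/79]
= 35/711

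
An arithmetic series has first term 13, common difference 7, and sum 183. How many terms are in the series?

Using S = n/2 × [2a + (n-1)d]
183 = n/2 × [2(13) + (n-1)(7)]
183 = n/2 × [26 + 7n - 7]
366 = n × [19 + 7n]
7n² + (19)n - 366 = 0
Discriminant: Δ = (19)² - 4(7)(-366) = 361 + 10248 = 10609
√Δ = 103
n = [-(19) + √Δ] / (2·7) = (-19 + 103) / 14 = 84 / 14 = 6
(The negative root is discarded since n must be a positive integer.)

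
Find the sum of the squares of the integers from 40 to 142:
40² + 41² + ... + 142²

Use ∑_{k=1}^{n} k² = n(n+1)(2n+1)/6, then subtract the first 39 terms.
∑_{k=1}^{142} k² = 142×143×285/6 = 964535
∑_{k=1}^{39} k² = 39×40×79/6 = 20540
∑_{k=40}^{142} k² = 964535 - 20540 = 943995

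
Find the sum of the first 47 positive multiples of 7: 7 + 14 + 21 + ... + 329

Factor out 7: = 7(1 + 2 + ... + 47) = 7 × n(n+1)/2
= 7 × 47×48/2
= 7 × 1128
= 7896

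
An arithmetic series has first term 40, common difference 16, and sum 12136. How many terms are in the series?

Using S = n/2 × [2a + (n-1)d]
12136 = n/2 × [2(40) + (n-1)(16)]
12136 = n/2 × [80 + 16n - 16]
24272 = n × [64 + 16n]
16n² + (64)n - 24272 = 0
Discriminant: Δ = (64)² - 4(16)(-24272) = 4096 + 1553408 = 1557504
√Δ = 1248
n = [-(64) + √Δ] / (2·16) = (-64 + 1248) / 32 = 1184 / 32 = 37
(The negative root is discarded since n must be a positive integer.)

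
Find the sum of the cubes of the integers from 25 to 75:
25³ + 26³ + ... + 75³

Use ∑_{k=1}^{n} k³ = [n(n+1)/2]², then subtract the first 24 terms.
∑_{k=1}^{75} k³ = [75×76/2]² = 2850² = 8122500
∑_{k=1}^{24} k³ = [24×25/2]² = 300² = 90000
∑_{k=25}^{75} k³ = 8122500 - 90000 = 8032500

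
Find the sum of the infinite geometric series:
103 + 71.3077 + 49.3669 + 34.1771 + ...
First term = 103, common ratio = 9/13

For |r| < 1, S = a / (1 - r)
S = 103 / (1 - (9/13))
S = 103 / (4/13)
S = 1339/4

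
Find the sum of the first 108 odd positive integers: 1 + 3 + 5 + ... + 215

Sum of first n odd numbers = n²
= 108²
= 11664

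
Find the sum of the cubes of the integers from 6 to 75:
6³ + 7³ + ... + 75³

Use ∑_{k=1}^{n} k³ = [n(n+1)/2]², then subtract the first 5 terms.
∑_{k=1}^{75} k³ = [75×76/2]² = 2850² = 8122500
∑_{k=1}^{5} k³ = [5×6/2]² = 15² = 225
∑_{k=6}^{75} k³ = 8122500 - 225 = 8122275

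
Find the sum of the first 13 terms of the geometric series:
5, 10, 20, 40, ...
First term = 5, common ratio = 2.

Sₙ = a(1 - rⁿ) / (1 - r)
S_13 = 5(1 - 2^13) / (1 - 2)
S_13 = 5(1 - 8192) / (-1)
S_13 = 40955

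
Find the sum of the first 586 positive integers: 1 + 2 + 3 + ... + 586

Formula: ∑k = n(n+1)/2
= 586×587/2
= 343982/2
= 171991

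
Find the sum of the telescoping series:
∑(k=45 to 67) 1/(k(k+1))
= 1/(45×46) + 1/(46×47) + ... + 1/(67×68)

Partial fractions: 1/(k(k+1)) = 1/k - 1/(k+1)
The series telescopes:
= (1/45 - 1/46) + (1/46 - 1/47) + ... + (1/67 - 1/68)
= 1/45 - 1/68
= 23/3060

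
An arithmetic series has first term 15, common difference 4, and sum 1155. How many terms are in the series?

Using S = n/2 × [2a + (n-1)d]
1155 = n/2 × [2(15) + (n-1)(4)]
1155 = n/2 × [30 + 4n - 4]
2310 = n × [26 + 4n]
4n² + (26)n - 2310 = 0
Discriminant: Δ = (26)² - 4(4)(-2310) = 676 + 36960 = 37636
√Δ = 194
n = [-(26) + √Δ] / (2·4) = (-26 + 194) / 8 = 168 / 8 = 21
(The negative root is discarded since n must be a positive integer.)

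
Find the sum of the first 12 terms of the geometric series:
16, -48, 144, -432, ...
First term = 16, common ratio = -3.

Sₙ = a(1 - rⁿ) / (1 - r)
S_12 = 16(1 - (-3)^12) / (1 - (-3))
S_12 = 16(1 - 531441) / (4)
S_12 = -2125760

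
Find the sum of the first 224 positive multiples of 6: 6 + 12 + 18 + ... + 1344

Factor out 6: = 6(1 + 2 + ... + 224) = 6 × n(n+1)/2
= 6 × 224×225/2
= 6 × 25200
= 151200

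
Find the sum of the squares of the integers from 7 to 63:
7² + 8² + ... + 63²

Use ∑_{k=1}^{n} k² = n(n+1)(2n+1)/6, then subtract the first 6 terms.
∑_{k=1}^{63} k² = 63×64×127/6 = 85344
∑_{k=1}^{6} k² = 6×7×13/6 = 91
∑_{k=7}^{63} k² = 85344 - 91 = 85253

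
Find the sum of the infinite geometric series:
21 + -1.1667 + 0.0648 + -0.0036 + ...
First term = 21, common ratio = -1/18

For |r| < 1, S = a / (1 - r)
S = 21 / (1 - (-1/18))
S = 21 / (19/18)
S = 378/19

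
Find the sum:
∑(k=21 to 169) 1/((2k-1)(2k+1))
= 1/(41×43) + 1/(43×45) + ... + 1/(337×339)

Partial fractions: 1/((2k-1)(2k+1)) = (1/2)[1/(2k-1) - 1/(2k+1)]
The series telescopes:
= (1/2)[1/41 - 1/339]
= 149/13899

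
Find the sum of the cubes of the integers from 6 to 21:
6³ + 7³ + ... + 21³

Use ∑_{k=1}^{n} k³ = [n(n+1)/2]², then subtract the first 5 terms.
∑_{k=1}^{21} k³ = [21×22/2]² = 231² = 53361
∑_{k=1}^{5} k³ = [5×6/2]² = 15² = 225
∑_{k=6}^{21} k³ = 53361 - 225 = 53136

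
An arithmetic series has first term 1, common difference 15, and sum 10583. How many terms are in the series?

Using S = n/2 × [2a + (n-1)d]
10583 = n/2 × [2(1) + (n-1)(15)]
10583 = n/2 × [2 + 15n - 15]
21166 = n × [-13 + 15n]
15n² + (-13)n - 21166 = 0
Discriminant: Δ = (-13)² - 4(15)(-21166) = 169 + 1269960 = 1270129
√Δ = 1127
n = [-(-13) + √Δ] / (2·15) = (13 + 1127) / 30 = 1140 / 30 = 38
(The negative root is discarded since n must be a positive integer.)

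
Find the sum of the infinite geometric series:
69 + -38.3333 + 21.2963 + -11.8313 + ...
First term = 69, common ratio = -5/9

For |r| < 1, S = a / (1 - r)
S = 69 / (1 - (-5/9))
S = 69 / (14/9)
S = 621/14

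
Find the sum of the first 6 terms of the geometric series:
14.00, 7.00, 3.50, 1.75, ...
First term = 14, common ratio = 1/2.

Sₙ = a(1 - rⁿ) / (1 - r)
S_6 = 14(1 - (1/2)^6) / (1 - (1/2))
S_6 = 14(1 - (1/64)) / (1/2)
S_6 = 441/16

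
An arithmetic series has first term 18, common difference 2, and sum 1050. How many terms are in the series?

Using S = n/2 × [2a + (n-1)d]
1050 = n/2 × [2(18) + (n-1)(2)]
1050 = n/2 × [36 + 2n - 2]
2100 = n × [34 + 2n]
2n² + (34)n - 2100 = 0
Discriminant: Δ = (34)² - 4(2)(-2100) = 1156 + 16800 = 17956
√Δ = 134
n = [-(34) + √Δ] / (2·2) = (-34 + 134) / 4 = 100 / 4 = 25
(The negative root is discarded since n must be a positive integer.)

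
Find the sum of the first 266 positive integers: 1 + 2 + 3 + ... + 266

Formula: ∑k = n(n+1)/2
= 266×267/2
= 71022/2
= 35511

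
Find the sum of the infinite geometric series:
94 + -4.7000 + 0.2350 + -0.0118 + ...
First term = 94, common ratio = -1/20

For |r| < 1, S = a / (1 - r)
S = 94 / (1 - (-1/20))
S = 94 / (21/20)
S = 1880/21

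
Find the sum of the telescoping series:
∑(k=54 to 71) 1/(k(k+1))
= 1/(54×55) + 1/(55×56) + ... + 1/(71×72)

Partial fractions: 1/(k(k+1)) = 1/k - 1/(k+1)
The series telescopes:
= (1/54 - 1/55) + (1/55 - 1/56) + ... + (1/71 - 1/72)
= 1/54 - 1/72
= 1/216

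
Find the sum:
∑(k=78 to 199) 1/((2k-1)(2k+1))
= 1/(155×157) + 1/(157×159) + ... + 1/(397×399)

Partial fractions: 1/((2k-1)(2k+1)) = (1/2)[1/(2k-1) - 1/(2k+1)]
The series telescopes:
= (1/2)[1/155 - 1/399]
= 122/61845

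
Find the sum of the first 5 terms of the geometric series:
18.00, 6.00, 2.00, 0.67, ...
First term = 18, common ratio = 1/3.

Sₙ = a(1 - rⁿ) / (1 - r)
S_5 = 18(1 - (1/3)^5) / (1 - (1/3))
S_5 = 18(1 - (1/243)) / (2/3)
S_5 = 242/9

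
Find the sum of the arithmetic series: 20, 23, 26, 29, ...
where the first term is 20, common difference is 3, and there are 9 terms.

Sₙ = n/2 × (first + last)
Last term = a + (n-1)d = 20 + (9-1)×3 = 44
S_9 = 9/2 × (20 + 44)
S_9 = 9/2 × 64 = 288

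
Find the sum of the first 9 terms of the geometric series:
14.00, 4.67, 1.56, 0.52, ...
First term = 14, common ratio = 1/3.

Sₙ = a(1 - rⁿ) / (1 - r)
S_9 = 14(1 - (1/3)^9) / (1 - (1/3))
S_9 = 14(1 - (1/19683)) / (2/3)
S_9 = 137774/6561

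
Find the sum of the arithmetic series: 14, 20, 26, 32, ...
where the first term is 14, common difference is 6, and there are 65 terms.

Sₙ = n/2 × (first + last)
Last term = a + (n-1)d = 14 + (65-1)×6 = 398
S_65 = 65/2 × (14 + 398)
S_65 = 65/2 × 412 = 13390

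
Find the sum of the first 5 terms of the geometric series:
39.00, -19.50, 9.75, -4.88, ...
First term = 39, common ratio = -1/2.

Sₙ = a(1 - rⁿ) / (1 - r)
S_5 = 39(1 - (-1/2)^5) / (1 - (-1/2))
S_5 = 39(1 - (-1/32)) / (3/2)
S_5 = 429/16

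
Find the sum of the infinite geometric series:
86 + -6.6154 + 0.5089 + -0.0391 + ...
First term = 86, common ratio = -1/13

For |r| < 1, S = a / (1 - r)
S = 86 / (1 - (-1/13))
S = 86 / (14/13)
S = 559/7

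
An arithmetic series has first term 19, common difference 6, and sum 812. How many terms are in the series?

Using S = n/2 × [2a + (n-1)d]
812 = n/2 × [2(19) + (n-1)(6)]
812 = n/2 × [38 + 6n - 6]
1624 = n × [32 + 6n]
6n² + (32)n - 1624 = 0
Discriminant: Δ = (32)² - 4(6)(-1624) = 1024 + 38976 = 40000
√Δ = 200
n = [-(32) + √Δ] / (2·6) = (-32 + 200) / 12 = 168 / 12 = 14
(The negative root is discarded since n must be a positive integer.)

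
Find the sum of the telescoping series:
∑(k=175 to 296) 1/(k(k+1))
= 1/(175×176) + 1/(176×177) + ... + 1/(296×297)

Partial fractions: 1/(k(k+1)) = 1/k - 1/(k+1)
The series telescopes:
= (1/175 - 1/176) + (1/176 - 1/177) + ... + (1/296 - 1/297)
= 1/175 - 1/297
= 122/51975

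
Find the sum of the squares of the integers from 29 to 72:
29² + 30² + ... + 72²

Use ∑_{k=1}^{n} k² = n(n+1)(2n+1)/6, then subtract the first 28 terms.
∑_{k=1}^{72} k² = 72×73×145/6 = 127020
∑_{k=1}^{28} k² = 28×29×57/6 = 7714
∑_{k=29}^{72} k² = 127020 - 7714 = 119306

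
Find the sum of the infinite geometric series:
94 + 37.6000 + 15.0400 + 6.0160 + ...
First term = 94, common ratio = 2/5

For |r| < 1, S = a / (1 - r)
S = 94 / (1 - (2/5))
S = 94 / (3/5)
S = 470/3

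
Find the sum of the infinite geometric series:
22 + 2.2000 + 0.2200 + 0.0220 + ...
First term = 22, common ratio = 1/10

For |r| < 1, S = a / (1 - r)
S = 22 / (1 - (1/10))
S = 22 / (9/10)
S = 220/9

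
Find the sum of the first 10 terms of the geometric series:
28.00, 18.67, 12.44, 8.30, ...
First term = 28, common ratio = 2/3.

Sₙ = a(1 - rⁿ) / (1 - r)
S_10 = 28(1 - (2/3)^10) / (1 - (2/3))
S_10 = 28(1 - (1024/59049)) / (1/3)
S_10 = 1624700/19683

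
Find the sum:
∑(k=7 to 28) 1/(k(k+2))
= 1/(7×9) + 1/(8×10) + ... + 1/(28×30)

Partial fractions: 1/(k(k+2)) = (1/2)[1/k - 1/(k+2)]
Telescoping leaves the first two and last two terms:
= (1/2)[1/7 + 1/8 - 1/29 - 1/30]
= 4873/48720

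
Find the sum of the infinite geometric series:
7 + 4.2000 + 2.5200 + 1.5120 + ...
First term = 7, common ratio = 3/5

For |r| < 1, S = a / (1 - r)
S = 7 / (1 - (3/5))
S = 7 / (2/5)
S = 35/2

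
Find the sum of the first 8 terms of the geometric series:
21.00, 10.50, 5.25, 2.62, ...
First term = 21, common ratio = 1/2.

Sₙ = a(1 - rⁿ) / (1 - r)
S_8 = 21(1 - (1/2)^8) / (1 - (1/2))
S_8 = 21(1 - (1/256)) / (1/2)
S_8 = 5355/128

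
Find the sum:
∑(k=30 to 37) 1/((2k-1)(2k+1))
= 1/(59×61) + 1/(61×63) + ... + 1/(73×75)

Partial fractions: 1/((2k-1)(2k+1)) = (1/2)[1/(2k-1) - 1/(2k+1)]
The series telescopes:
= (1/2)[1/59 - 1/75]
= 8/4425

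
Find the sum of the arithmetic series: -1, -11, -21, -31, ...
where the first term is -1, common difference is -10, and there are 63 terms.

Sₙ = n/2 × (first + last)
Last term = a + (n-1)d = -1 + (63-1)×(-10) = -621
S_63 = 63/2 × (-1 + (-621))
S_63 = 63/2 × (-622) = -19593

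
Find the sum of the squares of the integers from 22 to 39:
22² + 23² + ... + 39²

Use ∑_{k=1}^{n} k² = n(n+1)(2n+1)/6, then subtract the first 21 terms.
∑_{k=1}^{39} k² = 39×40×79/6 = 20540
∑_{k=1}^{21} k² = 21×22×43/6 = 3311
∑_{k=22}^{39} k² = 20540 - 3311 = 17229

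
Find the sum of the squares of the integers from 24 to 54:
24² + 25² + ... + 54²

Use ∑_{k=1}^{n} k² = n(n+1)(2n+1)/6, then subtract the first 23 terms.
∑_{k=1}^{54} k² = 54×55×109/6 = 53955
∑_{k=1}^{23} k² = 23×24×47/6 = 4324
∑_{k=24}^{54} k² = 53955 - 4324 = 49631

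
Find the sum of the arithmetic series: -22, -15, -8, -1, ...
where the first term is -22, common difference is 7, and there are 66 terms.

Sₙ = n/2 × (first + last)
Last term = a + (n-1)d = -22 + (66-1)×7 = 433
S_66 = 66/2 × (-22 + 433)
S_66 = 66/2 × 411 = 13563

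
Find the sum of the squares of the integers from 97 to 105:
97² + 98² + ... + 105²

Use ∑_{k=1}^{n} k² = n(n+1)(2n+1)/6, then subtract the first 96 terms.
∑_{k=1}^{105} k² = 105×106×211/6 = 391405
∑_{k=1}^{96} k² = 96×97×193/6 = 299536
∑_{k=97}^{105} k² = 391405 - 299536 = 91869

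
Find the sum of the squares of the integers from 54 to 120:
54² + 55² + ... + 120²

Use ∑_{k=1}^{n} k² = n(n+1)(2n+1)/6, then subtract the first 53 terms.
∑_{k=1}^{120} k² = 120×121×241/6 = 583220
∑_{k=1}^{53} k² = 53×54×107/6 = 51039
∑_{k=54}^{120} k² = 583220 - 51039 = 532181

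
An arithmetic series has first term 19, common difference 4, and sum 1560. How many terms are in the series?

Using S = n/2 × [2a + (n-1)d]
1560 = n/2 × [2(19) + (n-1)(4)]
1560 = n/2 × [38 + 4n - 4]
3120 = n × [34 + 4n]
4n² + (34)n - 3120 = 0
Discriminant: Δ = (34)² - 4(4)(-3120) = 1156 + 49920 = 51076
√Δ = 226
n = [-(34) + √Δ] / (2·4) = (-34 + 226) / 8 = 192 / 8 = 24
(The negative root is discarded since n must be a positive integer.)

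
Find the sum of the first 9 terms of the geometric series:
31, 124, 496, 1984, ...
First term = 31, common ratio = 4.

Sₙ = a(1 - rⁿ) / (1 - r)
S_9 = 31(1 - 4^9) / (1 - 4)
S_9 = 31(1 - 262144) / (-3)
S_9 = 2708811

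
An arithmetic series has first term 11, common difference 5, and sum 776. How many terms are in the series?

Using S = n/2 × [2a + (n-1)d]
776 = n/2 × [2(11) + (n-1)(5)]
776 = n/2 × [22 + 5n - 5]
1552 = n × [17 + 5n]
5n² + (17)n - 1552 = 0
Discriminant: Δ = (17)² - 4(5)(-1552) = 289 + 31040 = 31329
√Δ = 177
n = [-(17) + √Δ] / (2·5) = (-17 + 177) / 10 = 160 / 10 = 16
(The negative root is discarded since n must be a positive integer.)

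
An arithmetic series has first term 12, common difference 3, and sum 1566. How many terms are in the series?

Using S = n/2 × [2a + (n-1)d]
1566 = n/2 × [2(12) + (n-1)(3)]
1566 = n/2 × [24 + 3n - 3]
3132 = n × [21 + 3n]
3n² + (21)n - 3132 = 0
Discriminant: Δ = (21)² - 4(3)(-3132) = 441 + 37584 = 38025
√Δ = 195
n = [-(21) + √Δ] / (2·3) = (-21 + 195) / 6 = 174 / 6 = 29
(The negative root is discarded since n must be a positive integer.)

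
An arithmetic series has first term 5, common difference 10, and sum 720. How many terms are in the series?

Using S = n/2 × [2a + (n-1)d]
720 = n/2 × [2(5) + (n-1)(10)]
720 = n/2 × [10 + 10n - 10]
1440 = n × [0 + 10n]
10n² + (0)n - 1440 = 0
Discriminant: Δ = (0)² - 4(10)(-1440) = 0 + 57600 = 57600
√Δ = 240
n = [-(0) + √Δ] / (2·10) = (0 + 240) / 20 = 240 / 20 = 12
(The negative root is discarded since n must be a positive integer.)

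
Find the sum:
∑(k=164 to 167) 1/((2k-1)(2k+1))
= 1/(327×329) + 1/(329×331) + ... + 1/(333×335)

Partial fractions: 1/((2k-1)(2k+1)) = (1/2)[1/(2k-1) - 1/(2k+1)]
The series telescopes:
= (1/2)[1/327 - 1/335]
= 4/109545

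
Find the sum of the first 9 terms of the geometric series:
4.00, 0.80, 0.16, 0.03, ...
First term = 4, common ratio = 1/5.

Sₙ = a(1 - rⁿ) / (1 - r)
S_9 = 4(1 - (1/5)^9) / (1 - (1/5))
S_9 = 4(1 - (1/1953125)) / (4/5)
S_9 = 1953124/390625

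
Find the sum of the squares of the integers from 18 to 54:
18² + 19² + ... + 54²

Use ∑_{k=1}^{n} k² = n(n+1)(2n+1)/6, then subtract the first 17 terms.
∑_{k=1}^{54} k² = 54×55×109/6 = 53955
∑_{k=1}^{17} k² = 17×18×35/6 = 1785
∑_{k=18}^{54} k² = 53955 - 1785 = 52170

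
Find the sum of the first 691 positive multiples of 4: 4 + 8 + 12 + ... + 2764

Factor out 4: = 4(1 + 2 + ... + 691) = 4 × n(n+1)/2
= 4 × 691×692/2
= 4 × 239086
= 956344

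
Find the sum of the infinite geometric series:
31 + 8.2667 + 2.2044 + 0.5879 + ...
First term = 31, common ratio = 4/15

For |r| < 1, S = a / (1 - r)
S = 31 / (1 - (4/15))
S = 31 / (11/15)
S = 465/11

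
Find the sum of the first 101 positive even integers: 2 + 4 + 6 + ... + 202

Sum of first n even numbers = n(n+1)
= 101×102
= 10302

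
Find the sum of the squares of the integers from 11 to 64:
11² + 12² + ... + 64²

Use ∑_{k=1}^{n} k² = n(n+1)(2n+1)/6, then subtract the first 10 terms.
∑_{k=1}^{64} k² = 64×65×129/6 = 89440
∑_{k=1}^{10} k² = 10×11×21/6 = 385
∑_{k=11}^{64} k² = 89440 - 385 = 89055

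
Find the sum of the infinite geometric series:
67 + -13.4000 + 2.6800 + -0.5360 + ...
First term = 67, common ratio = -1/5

For |r| < 1, S = a / (1 - r)
S = 67 / (1 - (-1/5))
S = 67 / (6/5)
S = 335/6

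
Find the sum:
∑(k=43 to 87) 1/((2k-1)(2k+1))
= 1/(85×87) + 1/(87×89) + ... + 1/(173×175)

Partial fractions: 1/((2k-1)(2k+1)) = (1/2)[1/(2k-1) - 1/(2k+1)]
The series telescopes:
= (1/2)[1/85 - 1/175]
= 9/2975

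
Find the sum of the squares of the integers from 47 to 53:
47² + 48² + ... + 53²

Use ∑_{k=1}^{n} k² = n(n+1)(2n+1)/6, then subtract the first 46 terms.
∑_{k=1}^{53} k² = 53×54×107/6 = 51039
∑_{k=1}^{46} k² = 46×47×93/6 = 33511
∑_{k=47}^{53} k² = 51039 - 33511 = 17528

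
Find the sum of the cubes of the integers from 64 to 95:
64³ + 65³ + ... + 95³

Use ∑_{k=1}^{n} k³ = [n(n+1)/2]², then subtract the first 63 terms.
∑_{k=1}^{95} k³ = [95×96/2]² = 4560² = 20793600
∑_{k=1}^{63} k³ = [63×64/2]² = 2016² = 4064256
∑_{k=64}^{95} k³ = 20793600 - 4064256 = 16729344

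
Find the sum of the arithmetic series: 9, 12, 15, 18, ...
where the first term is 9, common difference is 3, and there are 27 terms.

Sₙ = n/2 × (first + last)
Last term = a + (n-1)d = 9 + (27-1)×3 = 87
S_27 = 27/2 × (9 + 87)
S_27 = 27/2 × 96 = 1296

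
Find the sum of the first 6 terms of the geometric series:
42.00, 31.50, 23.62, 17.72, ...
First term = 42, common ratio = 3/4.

Sₙ = a(1 - rⁿ) / (1 - r)
S_6 = 42(1 - (3/4)^6) / (1 - (3/4))
S_6 = 42(1 - (729/4096)) / (1/4)
S_6 = 70707/512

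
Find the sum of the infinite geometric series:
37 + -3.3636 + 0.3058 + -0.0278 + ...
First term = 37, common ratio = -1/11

For |r| < 1, S = a / (1 - r)
S = 37 / (1 - (-1/11))
S = 37 / (12/11)
S = 407/12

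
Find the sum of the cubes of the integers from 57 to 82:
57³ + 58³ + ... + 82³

Use ∑_{k=1}^{n} k³ = [n(n+1)/2]², then subtract the first 56 terms.
∑_{k=1}^{82} k³ = [82×83/2]² = 3403² = 11580409
∑_{k=1}^{56} k³ = [56×57/2]² = 1596² = 2547216
∑_{k=57}^{82} k³ = 11580409 - 2547216 = 9033193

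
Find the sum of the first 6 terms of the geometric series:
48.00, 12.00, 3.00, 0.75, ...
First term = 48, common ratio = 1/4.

Sₙ = a(1 - rⁿ) / (1 - r)
S_6 = 48(1 - (1/4)^6) / (1 - (1/4))
S_6 = 48(1 - (1/4096)) / (3/4)
S_6 = 4095/64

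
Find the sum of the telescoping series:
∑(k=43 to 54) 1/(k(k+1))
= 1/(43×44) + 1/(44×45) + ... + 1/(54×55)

Partial fractions: 1/(k(k+1)) = 1/k - 1/(k+1)
The series telescopes:
= (1/43 - 1/44) + (1/44 - 1/45) + ... + (1/54 - 1/55)
= 1/43 - 1/55
= 12/2365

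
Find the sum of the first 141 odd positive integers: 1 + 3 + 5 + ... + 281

Sum of first n odd numbers = n²
= 141²
= 19881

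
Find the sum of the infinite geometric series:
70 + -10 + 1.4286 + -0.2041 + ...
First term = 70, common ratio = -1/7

For |r| < 1, S = a / (1 - r)
S = 70 / (1 - (-1/7))
S = 70 / (8/7)
S = 245/4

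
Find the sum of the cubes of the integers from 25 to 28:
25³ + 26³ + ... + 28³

Use ∑_{k=1}^{n} k³ = [n(n+1)/2]², then subtract the first 24 terms.
∑_{k=1}^{28} k³ = [28×29/2]² = 406² = 164836
∑_{k=1}^{24} k³ = [24×25/2]² = 300² = 90000
∑_{k=25}^{28} k³ = 164836 - 90000 = 74836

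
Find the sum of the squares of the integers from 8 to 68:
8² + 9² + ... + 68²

Use ∑_{k=1}^{n} k² = n(n+1)(2n+1)/6, then subtract the first 7 terms.
∑_{k=1}^{68} k² = 68×69×137/6 = 107134
∑_{k=1}^{7} k² = 7×8×15/6 = 140
∑_{k=8}^{68} k² = 107134 - 140 = 106994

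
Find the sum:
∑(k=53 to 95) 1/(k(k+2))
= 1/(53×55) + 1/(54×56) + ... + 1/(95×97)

Partial fractions: 1/(k(k+2)) = (1/2)[1/k - 1/(k+2)]
Telescoping leaves the first two and last two terms:
= (1/2)[1/53 + 1/54 - 1/96 - 1/97]
= 74003/8883648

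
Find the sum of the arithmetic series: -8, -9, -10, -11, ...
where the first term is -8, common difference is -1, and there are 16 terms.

Sₙ = n/2 × (first + last)
Last term = a + (n-1)d = -8 + (16-1)×(-1) = -23
S_16 = 16/2 × (-8 + (-23))
S_16 = 16/2 × (-31) = -248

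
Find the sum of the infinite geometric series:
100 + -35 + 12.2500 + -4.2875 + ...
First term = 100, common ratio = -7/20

For |r| < 1, S = a / (1 - r)
S = 100 / (1 - (-7/20))
S = 100 / (27/20)
S = 2000/27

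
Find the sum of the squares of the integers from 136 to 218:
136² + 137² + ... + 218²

Use ∑_{k=1}^{n} k² = n(n+1)(2n+1)/6, then subtract the first 135 terms.
∑_{k=1}^{218} k² = 218×219×437/6 = 3477209
∑_{k=1}^{135} k² = 135×136×271/6 = 829260
∑_{k=136}^{218} k² = 3477209 - 829260 = 2647949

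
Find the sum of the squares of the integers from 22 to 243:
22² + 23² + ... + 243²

Use ∑_{k=1}^{n} k² = n(n+1)(2n+1)/6, then subtract the first 21 terms.
∑_{k=1}^{243} k² = 243×244×487/6 = 4812534
∑_{k=1}^{21} k² = 21×22×43/6 = 3311
∑_{k=22}^{243} k² = 4812534 - 3311 = 4809223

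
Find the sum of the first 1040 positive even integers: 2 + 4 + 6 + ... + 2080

Sum of first n even numbers = n(n+1)
= 1040×1041
= 1082640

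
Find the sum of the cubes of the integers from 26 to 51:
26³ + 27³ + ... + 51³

Use ∑_{k=1}^{n} k³ = [n(n+1)/2]², then subtract the first 25 terms.
∑_{k=1}^{51} k³ = [51×52/2]² = 1326² = 1758276
∑_{k=1}^{25} k³ = [25×26/2]² = 325² = 105625
∑_{k=26}^{51} k³ = 1758276 - 105625 = 1652651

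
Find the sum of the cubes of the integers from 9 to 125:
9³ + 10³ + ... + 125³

Use ∑_{k=1}^{n} k³ = [n(n+1)/2]², then subtract the first 8 terms.
∑_{k=1}^{125} k³ = [125×126/2]² = 7875² = 62015625
∑_{k=1}^{8} k³ = [8×9/2]² = 36² = 1296
∑_{k=9}^{125} k³ = 62015625 - 1296 = 62014329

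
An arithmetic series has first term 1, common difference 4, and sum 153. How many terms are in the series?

Using S = n/2 × [2a + (n-1)d]
153 = n/2 × [2(1) + (n-1)(4)]
153 = n/2 × [2 + 4n - 4]
306 = n × [-2 + 4n]
4n² + (-2)n - 306 = 0
Discriminant: Δ = (-2)² - 4(4)(-306) = 4 + 4896 = 4900
√Δ = 70
n = [-(-2) + √Δ] / (2·4) = (2 + 70) / 8 = 72 / 8 = 9
(The negative root is discarded since n must be a positive integer.)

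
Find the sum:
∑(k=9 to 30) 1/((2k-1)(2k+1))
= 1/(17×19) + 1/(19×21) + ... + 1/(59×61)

Partial fractions: 1/((2k-1)(2k+1)) = (1/2)[1/(2k-1) - 1/(2k+1)]
The series telescopes:
= (1/2)[1/17 - 1/61]
= 22/1037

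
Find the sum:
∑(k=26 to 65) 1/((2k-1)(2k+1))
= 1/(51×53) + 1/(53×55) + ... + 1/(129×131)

Partial fractions: 1/((2k-1)(2k+1)) = (1/2)[1/(2k-1) - 1/(2k+1)]
The series telescopes:
= (1/2)[1/51 - 1/131]
= 40/6681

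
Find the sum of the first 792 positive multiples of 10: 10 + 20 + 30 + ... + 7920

Factor out 10: = 10(1 + 2 + ... + 792) = 10 × n(n+1)/2
= 10 × 792×793/2
= 10 × 314028
= 3140280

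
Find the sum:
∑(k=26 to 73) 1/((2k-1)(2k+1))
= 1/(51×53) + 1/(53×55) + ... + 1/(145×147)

Partial fractions: 1/((2k-1)(2k+1)) = (1/2)[1/(2k-1) - 1/(2k+1)]
The series telescopes:
= (1/2)[1/51 - 1/147]
= 16/2499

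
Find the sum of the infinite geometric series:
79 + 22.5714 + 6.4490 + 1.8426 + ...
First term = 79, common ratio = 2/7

For |r| < 1, S = a / (1 - r)
S = 79 / (1 - (2/7))
S = 79 / (5/7)
S = 553/5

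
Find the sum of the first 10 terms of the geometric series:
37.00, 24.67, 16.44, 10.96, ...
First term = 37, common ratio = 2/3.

Sₙ = a(1 - rⁿ) / (1 - r)
S_10 = 37(1 - (2/3)^10) / (1 - (2/3))
S_10 = 37(1 - (1024/59049)) / (1/3)
S_10 = 2146925/19683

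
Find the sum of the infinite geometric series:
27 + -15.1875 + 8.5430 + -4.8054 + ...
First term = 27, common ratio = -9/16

For |r| < 1, S = a / (1 - r)
S = 27 / (1 - (-9/16))
S = 27 / (25/16)
S = 432/25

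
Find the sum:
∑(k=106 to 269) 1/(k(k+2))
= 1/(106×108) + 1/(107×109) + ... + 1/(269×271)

Partial fractions: 1/(k(k+2)) = (1/2)[1/k - 1/(k+2)]
Telescoping leaves the first two and last two terms:
= (1/2)[1/106 + 1/107 - 1/270 - 1/271]
= 2362297/414947070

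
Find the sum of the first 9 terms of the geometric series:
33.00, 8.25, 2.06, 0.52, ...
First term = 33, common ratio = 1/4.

Sₙ = a(1 - rⁿ) / (1 - r)
S_9 = 33(1 - (1/4)^9) / (1 - (1/4))
S_9 = 33(1 - (1/262144)) / (3/4)
S_9 = 2883573/65536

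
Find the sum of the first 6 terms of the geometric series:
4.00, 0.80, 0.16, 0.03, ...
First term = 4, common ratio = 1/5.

Sₙ = a(1 - rⁿ) / (1 - r)
S_6 = 4(1 - (1/5)^6) / (1 - (1/5))
S_6 = 4(1 - (1/15625)) / (4/5)
S_6 = 15624/3125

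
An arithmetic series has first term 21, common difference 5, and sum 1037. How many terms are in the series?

Using S = n/2 × [2a + (n-1)d]
1037 = n/2 × [2(21) + (n-1)(5)]
1037 = n/2 × [42 + 5n - 5]
2074 = n × [37 + 5n]
5n² + (37)n - 2074 = 0
Discriminant: Δ = (37)² - 4(5)(-2074) = 1369 + 41480 = 42849
√Δ = 207
n = [-(37) + √Δ] / (2·5) = (-37 + 207) / 10 = 170 / 10 = 17
(The negative root is discarded since n must be a positive integer.)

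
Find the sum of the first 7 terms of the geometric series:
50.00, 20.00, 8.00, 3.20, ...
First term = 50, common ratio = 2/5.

Sₙ = a(1 - rⁿ) / (1 - r)
S_7 = 50(1 - (2/5)^7) / (1 - (2/5))
S_7 = 50(1 - (128/78125)) / (3/5)
S_7 = 51998/625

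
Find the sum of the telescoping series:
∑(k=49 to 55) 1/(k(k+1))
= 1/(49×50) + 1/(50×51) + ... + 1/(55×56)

Partial fractions: 1/(k(k+1)) = 1/k - 1/(k+1)
The series telescopes:
= (1/49 - 1/50) + (1/50 - 1/51) + ... + (1/55 - 1/56)
= 1/49 - 1/56
= 1/392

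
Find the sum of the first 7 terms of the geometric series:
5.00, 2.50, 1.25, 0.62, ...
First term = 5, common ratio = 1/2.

Sₙ = a(1 - rⁿ) / (1 - r)
S_7 = 5(1 - (1/2)^7) / (1 - (1/2))
S_7 = 5(1 - (1/128)) / (1/2)
S_7 = 635/64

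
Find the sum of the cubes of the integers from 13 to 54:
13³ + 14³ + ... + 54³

Use ∑_{k=1}^{n} k³ = [n(n+1)/2]², then subtract the first 12 terms.
∑_{k=1}^{54} k³ = [54×55/2]² = 1485² = 2205225
∑_{k=1}^{12} k³ = [12×13/2]² = 78² = 6084
∑_{k=13}^{54} k³ = 2205225 - 6084 = 2199141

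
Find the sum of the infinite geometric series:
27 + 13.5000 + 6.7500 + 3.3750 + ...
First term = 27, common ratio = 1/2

For |r| < 1, S = a / (1 - r)
S = 27 / (1 - (1/2))
S = 27 / (1/2)
S = 54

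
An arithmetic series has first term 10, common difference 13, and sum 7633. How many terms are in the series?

Using S = n/2 × [2a + (n-1)d]
7633 = n/2 × [2(10) + (n-1)(13)]
7633 = n/2 × [20 + 13n - 13]
15266 = n × [7 + 13n]
13n² + (7)n - 15266 = 0
Discriminant: Δ = (7)² - 4(13)(-15266) = 49 + 793832 = 793881
√Δ = 891
n = [-(7) + √Δ] / (2·13) = (-7 + 891) / 26 = 884 / 26 = 34
(The negative root is discarded since n must be a positive integer.)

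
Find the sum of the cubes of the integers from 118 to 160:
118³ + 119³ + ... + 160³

Use ∑_{k=1}^{n} k³ = [n(n+1)/2]², then subtract the first 117 terms.
∑_{k=1}^{160} k³ = [160×161/2]² = 12880² = 165894400
∑_{k=1}^{117} k³ = [117×118/2]² = 6903² = 47651409
∑_{k=118}^{160} k³ = 165894400 - 47651409 = 118242991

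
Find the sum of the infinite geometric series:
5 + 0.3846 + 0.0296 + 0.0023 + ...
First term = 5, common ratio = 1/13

For |r| < 1, S = a / (1 - r)
S = 5 / (1 - (1/13))
S = 5 / (12/13)
S = 65/12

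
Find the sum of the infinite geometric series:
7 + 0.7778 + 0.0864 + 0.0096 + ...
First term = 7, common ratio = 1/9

For |r| < 1, S = a / (1 - r)
S = 7 / (1 - (1/9))
S = 7 / (8/9)
S = 63/8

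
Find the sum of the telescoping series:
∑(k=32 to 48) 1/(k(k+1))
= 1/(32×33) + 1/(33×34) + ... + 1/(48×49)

Partial fractions: 1/(k(k+1)) = 1/k - 1/(k+1)
The series telescopes:
= (1/32 - 1/33) + (1/33 - 1/34) + ... + (1/48 - 1/49)
= 1/32 - 1/49
= 17/1568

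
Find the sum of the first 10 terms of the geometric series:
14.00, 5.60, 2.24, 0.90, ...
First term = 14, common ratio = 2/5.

Sₙ = a(1 - rⁿ) / (1 - r)
S_10 = 14(1 - (2/5)^10) / (1 - (2/5))
S_10 = 14(1 - (1024/9765625)) / (3/5)
S_10 = 45568138/1953125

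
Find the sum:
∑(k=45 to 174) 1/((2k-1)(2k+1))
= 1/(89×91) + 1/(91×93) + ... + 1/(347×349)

Partial fractions: 1/((2k-1)(2k+1)) = (1/2)[1/(2k-1) - 1/(2k+1)]
The series telescopes:
= (1/2)[1/89 - 1/349]
= 130/31061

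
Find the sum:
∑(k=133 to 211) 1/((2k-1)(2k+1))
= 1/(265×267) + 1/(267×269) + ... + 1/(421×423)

Partial fractions: 1/((2k-1)(2k+1)) = (1/2)[1/(2k-1) - 1/(2k+1)]
The series telescopes:
= (1/2)[1/265 - 1/423]
= 79/112095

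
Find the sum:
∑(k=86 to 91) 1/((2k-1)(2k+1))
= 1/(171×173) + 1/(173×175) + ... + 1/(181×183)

Partial fractions: 1/((2k-1)(2k+1)) = (1/2)[1/(2k-1) - 1/(2k+1)]
The series telescopes:
= (1/2)[1/171 - 1/183]
= 2/10431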